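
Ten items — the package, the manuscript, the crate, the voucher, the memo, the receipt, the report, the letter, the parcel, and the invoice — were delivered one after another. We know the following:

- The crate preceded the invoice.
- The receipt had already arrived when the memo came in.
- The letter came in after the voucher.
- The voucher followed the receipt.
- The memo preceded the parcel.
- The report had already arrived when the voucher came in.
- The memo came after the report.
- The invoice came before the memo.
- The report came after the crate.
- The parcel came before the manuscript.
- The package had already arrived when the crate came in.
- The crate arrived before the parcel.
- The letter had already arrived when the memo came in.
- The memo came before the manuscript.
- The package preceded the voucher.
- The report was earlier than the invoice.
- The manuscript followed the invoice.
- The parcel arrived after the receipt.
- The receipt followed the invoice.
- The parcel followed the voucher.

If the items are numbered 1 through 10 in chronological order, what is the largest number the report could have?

3

The report must come before the invoice, the letter, the manuscript, the memo, the parcel, the receipt, and the voucher — 7 items forced after it.
Everything else can be placed before the report in some valid order, so the report can sit as late as position 10 − 7 = 3.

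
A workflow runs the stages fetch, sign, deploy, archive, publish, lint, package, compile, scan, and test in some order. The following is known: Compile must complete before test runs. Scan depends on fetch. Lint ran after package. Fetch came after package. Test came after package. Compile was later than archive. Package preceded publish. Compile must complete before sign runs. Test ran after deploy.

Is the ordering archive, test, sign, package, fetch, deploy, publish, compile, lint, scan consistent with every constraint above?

The constraints require compile before test, but in the proposed sequence test appears ahead of compile. That one violation is enough.

no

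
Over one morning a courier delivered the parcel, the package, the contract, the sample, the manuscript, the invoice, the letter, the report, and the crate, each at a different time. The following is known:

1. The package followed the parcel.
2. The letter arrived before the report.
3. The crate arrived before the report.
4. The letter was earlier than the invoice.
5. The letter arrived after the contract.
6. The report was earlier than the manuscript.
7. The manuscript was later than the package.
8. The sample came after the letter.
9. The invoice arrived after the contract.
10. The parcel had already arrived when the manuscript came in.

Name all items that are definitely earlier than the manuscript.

Directly stated before the manuscript: the package, the parcel, and the report.
The contract reaches the manuscript via the contract → the letter → the report → the manuscript.
The crate reaches the manuscript via the crate → the report → the manuscript.
The letter reaches the manuscript via the letter → the report → the manuscript.
No chain forces the invoice (or any of the others) ahead of the manuscript.

the contract, the crate, the letter, the package, the parcel, the report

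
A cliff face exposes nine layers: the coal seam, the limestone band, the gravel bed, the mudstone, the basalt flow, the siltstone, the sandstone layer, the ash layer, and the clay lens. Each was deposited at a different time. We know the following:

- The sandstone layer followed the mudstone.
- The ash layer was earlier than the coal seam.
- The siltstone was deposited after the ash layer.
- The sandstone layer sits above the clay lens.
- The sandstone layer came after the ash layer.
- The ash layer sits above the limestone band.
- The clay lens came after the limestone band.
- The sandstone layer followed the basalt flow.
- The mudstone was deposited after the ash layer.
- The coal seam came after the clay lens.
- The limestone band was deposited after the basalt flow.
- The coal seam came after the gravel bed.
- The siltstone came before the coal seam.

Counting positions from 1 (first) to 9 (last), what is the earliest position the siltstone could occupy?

4

The ash layer, the basalt flow, and the limestone band must all come before the siltstone — 3 forced predecessors.
Nothing else is forced ahead of the siltstone, so its earliest slot is position 3 + 1 = 4.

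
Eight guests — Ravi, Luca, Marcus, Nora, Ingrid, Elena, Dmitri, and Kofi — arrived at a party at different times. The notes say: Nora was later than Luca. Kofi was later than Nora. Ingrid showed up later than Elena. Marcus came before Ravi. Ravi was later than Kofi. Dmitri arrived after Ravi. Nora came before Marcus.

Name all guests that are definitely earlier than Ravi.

Directly stated before Ravi: Kofi and Marcus.
Luca reaches Ravi via Luca → Nora → Marcus → Ravi.
Nora reaches Ravi via Nora → Marcus → Ravi.
No chain forces Dmitri (or any of the others) ahead of Ravi.

Kofi, Luca, Marcus, Nora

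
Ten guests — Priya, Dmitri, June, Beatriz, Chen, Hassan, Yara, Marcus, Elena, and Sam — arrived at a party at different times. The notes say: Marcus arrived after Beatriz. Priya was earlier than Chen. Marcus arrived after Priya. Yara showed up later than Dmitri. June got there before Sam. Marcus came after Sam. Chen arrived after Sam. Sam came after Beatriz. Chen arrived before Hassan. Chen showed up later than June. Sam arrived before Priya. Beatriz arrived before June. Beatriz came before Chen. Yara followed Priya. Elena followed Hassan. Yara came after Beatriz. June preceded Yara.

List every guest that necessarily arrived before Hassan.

Directly stated before Hassan: Chen.
Beatriz reaches Hassan via Beatriz → Chen → Hassan.
June reaches Hassan via June → Chen → Hassan.
Priya reaches Hassan via Priya → Chen → Hassan.
Likewise Sam reaches Hassan by chaining the stated constraints.

Beatriz, Chen, June, Priya, Sam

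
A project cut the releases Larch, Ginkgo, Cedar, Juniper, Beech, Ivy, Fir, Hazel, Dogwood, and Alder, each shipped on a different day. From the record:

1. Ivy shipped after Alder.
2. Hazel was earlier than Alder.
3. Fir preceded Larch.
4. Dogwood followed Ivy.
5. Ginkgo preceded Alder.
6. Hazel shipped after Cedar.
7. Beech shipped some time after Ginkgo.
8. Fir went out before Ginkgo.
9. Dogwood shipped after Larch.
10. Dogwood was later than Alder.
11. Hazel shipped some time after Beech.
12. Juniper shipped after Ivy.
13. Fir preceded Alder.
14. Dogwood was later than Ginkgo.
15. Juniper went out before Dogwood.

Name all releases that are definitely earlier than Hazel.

Beech, Cedar, Fir, Ginkgo

Directly stated before Hazel: Beech and Cedar.
Fir reaches Hazel via Fir → Ginkgo → Beech → Hazel.
Ginkgo reaches Hazel via Ginkgo → Beech → Hazel.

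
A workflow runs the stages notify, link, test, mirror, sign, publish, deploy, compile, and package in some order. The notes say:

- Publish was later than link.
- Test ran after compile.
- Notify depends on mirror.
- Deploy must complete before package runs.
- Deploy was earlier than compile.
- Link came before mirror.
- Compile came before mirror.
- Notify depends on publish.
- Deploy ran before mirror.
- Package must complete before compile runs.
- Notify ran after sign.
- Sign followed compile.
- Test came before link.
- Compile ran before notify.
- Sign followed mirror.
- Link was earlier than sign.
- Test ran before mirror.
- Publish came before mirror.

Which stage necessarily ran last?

notify

Every other stage has a chain of constraints placing it before notify, so notify is last.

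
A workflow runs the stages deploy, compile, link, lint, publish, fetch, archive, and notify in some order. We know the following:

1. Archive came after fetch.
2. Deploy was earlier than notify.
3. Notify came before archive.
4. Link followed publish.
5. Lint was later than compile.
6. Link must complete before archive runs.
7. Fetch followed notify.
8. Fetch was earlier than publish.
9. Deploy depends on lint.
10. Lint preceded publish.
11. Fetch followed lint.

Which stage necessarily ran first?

Compile has a chain of constraints placing it before every other stage, so compile must be first.

compile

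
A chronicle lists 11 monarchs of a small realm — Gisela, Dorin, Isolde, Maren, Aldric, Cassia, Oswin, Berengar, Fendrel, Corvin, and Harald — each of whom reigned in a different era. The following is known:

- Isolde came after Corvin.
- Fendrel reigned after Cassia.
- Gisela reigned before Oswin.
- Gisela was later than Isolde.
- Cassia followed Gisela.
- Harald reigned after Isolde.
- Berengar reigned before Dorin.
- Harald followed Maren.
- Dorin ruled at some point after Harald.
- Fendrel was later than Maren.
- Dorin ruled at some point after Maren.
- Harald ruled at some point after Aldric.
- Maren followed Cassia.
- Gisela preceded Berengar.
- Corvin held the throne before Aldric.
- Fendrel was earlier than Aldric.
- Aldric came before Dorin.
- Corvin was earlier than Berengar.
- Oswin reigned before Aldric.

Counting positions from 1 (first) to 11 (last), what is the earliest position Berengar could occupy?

Corvin, Gisela, and Isolde must all come before Berengar — 3 forced predecessors.
Nothing else is forced ahead of Berengar, so their earliest slot is position 3 + 1 = 4.

4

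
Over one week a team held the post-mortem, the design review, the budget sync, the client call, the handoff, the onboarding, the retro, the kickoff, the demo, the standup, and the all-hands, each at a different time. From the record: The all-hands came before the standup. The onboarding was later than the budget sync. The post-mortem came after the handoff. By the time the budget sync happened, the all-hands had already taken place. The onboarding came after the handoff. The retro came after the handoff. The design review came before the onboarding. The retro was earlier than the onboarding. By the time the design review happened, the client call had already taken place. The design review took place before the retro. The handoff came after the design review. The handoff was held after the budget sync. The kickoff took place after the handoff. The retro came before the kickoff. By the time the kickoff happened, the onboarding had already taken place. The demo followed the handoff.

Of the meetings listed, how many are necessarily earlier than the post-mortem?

5

Directly stated before the post-mortem: the handoff.
The all-hands reaches the post-mortem via the all-hands → the budget sync → the handoff → the post-mortem.
The budget sync reaches the post-mortem via the budget sync → the handoff → the post-mortem.
The client call reaches the post-mortem via the client call → the design review → the handoff → the post-mortem.
Likewise the design review reaches the post-mortem by chaining the stated constraints.
No chain forces the retro (or any of the others) ahead of the post-mortem.
That's the all-hands, the budget sync, the client call, the design review, and the handoff — 5 in all.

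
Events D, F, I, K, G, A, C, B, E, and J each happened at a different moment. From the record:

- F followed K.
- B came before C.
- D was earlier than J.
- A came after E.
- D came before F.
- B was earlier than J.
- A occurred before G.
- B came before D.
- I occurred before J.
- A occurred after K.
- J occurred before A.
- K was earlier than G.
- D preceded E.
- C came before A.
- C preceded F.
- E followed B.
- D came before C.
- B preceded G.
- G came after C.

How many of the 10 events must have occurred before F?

Directly stated before F: C, D, and K.
B reaches F via B → D → F.
That's B, C, D, and K — 4 in all.

4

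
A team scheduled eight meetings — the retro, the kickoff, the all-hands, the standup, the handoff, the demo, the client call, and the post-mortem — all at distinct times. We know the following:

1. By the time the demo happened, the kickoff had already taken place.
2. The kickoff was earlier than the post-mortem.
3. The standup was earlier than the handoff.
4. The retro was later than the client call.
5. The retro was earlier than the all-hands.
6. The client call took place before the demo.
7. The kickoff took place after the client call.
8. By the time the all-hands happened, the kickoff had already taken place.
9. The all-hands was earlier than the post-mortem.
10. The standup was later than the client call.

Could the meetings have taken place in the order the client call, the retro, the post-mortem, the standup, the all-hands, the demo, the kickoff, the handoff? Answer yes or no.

no

The constraints require the all-hands before the post-mortem, but in the proposed sequence the post-mortem appears ahead of the all-hands. That one violation is enough.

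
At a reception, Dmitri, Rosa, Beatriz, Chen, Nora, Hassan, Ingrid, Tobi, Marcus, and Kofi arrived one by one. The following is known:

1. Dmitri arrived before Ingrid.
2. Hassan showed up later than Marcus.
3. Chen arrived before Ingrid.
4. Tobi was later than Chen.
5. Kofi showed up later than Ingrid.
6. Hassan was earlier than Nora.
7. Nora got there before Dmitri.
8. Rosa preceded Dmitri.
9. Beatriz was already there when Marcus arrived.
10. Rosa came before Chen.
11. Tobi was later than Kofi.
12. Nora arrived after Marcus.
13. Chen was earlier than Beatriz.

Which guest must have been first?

Rosa

Rosa has a chain of constraints placing them before every other guest, so Rosa must be first.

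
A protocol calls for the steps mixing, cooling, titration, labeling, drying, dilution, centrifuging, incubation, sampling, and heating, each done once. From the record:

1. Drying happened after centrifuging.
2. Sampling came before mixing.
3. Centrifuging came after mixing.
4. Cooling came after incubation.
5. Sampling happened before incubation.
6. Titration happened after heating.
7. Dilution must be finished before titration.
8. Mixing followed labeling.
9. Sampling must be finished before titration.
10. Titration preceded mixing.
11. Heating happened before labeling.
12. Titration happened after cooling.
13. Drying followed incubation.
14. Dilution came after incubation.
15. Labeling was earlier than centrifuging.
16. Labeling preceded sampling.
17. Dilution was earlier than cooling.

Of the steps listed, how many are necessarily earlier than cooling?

5

Directly stated before cooling: dilution and incubation.
Heating reaches cooling via heating → labeling → sampling → incubation → cooling.
Labeling reaches cooling via labeling → sampling → incubation → cooling.
Sampling reaches cooling via sampling → incubation → cooling.
No chain forces centrifuging (or any of the others) ahead of cooling.
That's dilution, heating, incubation, labeling, and sampling — 5 in all.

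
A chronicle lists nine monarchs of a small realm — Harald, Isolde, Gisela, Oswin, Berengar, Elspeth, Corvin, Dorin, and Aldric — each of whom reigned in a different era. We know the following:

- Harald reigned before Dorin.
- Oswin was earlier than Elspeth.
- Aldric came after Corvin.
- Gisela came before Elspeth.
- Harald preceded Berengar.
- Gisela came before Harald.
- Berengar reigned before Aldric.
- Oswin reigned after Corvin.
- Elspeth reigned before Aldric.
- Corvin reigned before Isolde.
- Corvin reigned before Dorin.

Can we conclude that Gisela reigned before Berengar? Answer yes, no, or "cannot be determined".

yes

Chain the constraints: Gisela → Harald → Berengar. Each link is directly stated, so Gisela comes before Berengar.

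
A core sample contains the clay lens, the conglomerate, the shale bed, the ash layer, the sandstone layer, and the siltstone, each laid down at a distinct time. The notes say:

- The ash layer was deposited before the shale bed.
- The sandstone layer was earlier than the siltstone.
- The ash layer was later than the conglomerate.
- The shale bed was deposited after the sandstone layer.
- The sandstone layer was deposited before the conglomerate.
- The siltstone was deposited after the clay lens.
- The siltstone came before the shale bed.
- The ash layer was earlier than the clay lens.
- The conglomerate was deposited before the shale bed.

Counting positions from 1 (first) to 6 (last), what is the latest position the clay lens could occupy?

The clay lens must come before the shale bed and the siltstone — 2 layers forced after it.
Everything else can be placed before the clay lens in some valid order, so the clay lens can sit as late as position 6 − 2 = 4.

4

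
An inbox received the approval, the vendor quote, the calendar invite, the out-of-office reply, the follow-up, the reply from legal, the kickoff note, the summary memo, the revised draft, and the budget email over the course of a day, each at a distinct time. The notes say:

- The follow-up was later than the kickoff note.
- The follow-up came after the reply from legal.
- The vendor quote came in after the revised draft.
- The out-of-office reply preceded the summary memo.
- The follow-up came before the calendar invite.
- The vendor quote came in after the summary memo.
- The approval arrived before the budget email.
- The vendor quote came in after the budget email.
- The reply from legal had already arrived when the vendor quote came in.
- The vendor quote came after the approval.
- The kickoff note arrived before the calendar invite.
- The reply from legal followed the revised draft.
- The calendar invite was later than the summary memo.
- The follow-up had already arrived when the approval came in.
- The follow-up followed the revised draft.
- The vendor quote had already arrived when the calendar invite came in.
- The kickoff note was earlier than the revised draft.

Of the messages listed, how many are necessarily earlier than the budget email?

Directly stated before the budget email: the approval.
The follow-up reaches the budget email via the follow-up → the approval → the budget email.
The kickoff note reaches the budget email via the kickoff note → the follow-up → the approval → the budget email.
The reply from legal reaches the budget email via the reply from legal → the follow-up → the approval → the budget email.
Likewise the revised draft reaches the budget email by chaining the stated constraints.
That's the approval, the follow-up, the kickoff note, the reply from legal, and the revised draft — 5 in all.

5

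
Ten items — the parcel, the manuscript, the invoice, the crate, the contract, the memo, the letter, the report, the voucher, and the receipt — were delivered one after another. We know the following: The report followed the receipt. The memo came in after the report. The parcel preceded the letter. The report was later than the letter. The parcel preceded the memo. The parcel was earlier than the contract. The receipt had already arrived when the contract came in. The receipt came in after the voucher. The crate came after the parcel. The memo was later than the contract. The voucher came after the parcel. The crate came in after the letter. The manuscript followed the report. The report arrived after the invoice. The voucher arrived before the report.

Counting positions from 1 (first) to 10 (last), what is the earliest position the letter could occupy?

The parcel must come before the letter — 1 forced predecessor.
Nothing else is forced ahead of the letter, so its earliest slot is position 1 + 1 = 2.

2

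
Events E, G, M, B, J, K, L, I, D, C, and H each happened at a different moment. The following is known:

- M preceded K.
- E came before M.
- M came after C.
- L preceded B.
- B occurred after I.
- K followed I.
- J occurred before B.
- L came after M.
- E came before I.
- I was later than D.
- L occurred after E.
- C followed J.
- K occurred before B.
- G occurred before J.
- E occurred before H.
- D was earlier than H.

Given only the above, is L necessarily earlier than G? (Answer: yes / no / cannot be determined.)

no

Tracing the constraints gives G → J → C → M → L, so G must come before L.
That means L cannot be before G.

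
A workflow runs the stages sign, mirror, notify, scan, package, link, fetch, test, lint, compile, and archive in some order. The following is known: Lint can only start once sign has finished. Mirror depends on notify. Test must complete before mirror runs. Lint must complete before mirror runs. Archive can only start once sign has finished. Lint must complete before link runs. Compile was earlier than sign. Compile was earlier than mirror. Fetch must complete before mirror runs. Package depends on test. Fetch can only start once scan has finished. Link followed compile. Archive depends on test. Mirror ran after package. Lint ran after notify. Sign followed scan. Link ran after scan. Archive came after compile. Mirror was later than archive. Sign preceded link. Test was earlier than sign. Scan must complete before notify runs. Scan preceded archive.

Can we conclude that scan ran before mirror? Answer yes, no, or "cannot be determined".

yes

Chain the constraints: scan → fetch → mirror. Each link is directly stated, so scan comes before mirror.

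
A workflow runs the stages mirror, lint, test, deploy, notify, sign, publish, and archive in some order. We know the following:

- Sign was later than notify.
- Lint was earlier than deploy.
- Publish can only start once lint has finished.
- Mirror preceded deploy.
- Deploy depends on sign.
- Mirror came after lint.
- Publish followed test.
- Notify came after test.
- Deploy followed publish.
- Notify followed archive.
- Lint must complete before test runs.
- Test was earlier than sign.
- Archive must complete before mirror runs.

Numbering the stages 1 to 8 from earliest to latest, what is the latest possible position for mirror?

7

Mirror must come before deploy — 1 stage forced after it.
Everything else can be placed before mirror in some valid order, so mirror can sit as late as position 8 − 1 = 7.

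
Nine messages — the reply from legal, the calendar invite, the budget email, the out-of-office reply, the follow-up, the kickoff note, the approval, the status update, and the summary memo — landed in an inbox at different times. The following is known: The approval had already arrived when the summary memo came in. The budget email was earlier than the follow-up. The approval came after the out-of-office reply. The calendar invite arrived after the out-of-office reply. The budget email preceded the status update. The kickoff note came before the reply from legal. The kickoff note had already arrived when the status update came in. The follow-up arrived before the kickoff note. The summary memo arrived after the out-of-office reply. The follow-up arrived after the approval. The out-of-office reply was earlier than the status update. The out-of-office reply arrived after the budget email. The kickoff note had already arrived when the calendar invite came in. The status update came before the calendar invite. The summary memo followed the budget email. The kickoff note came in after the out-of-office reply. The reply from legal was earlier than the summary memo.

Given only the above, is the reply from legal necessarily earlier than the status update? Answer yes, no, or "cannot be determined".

No chain of stated constraints runs from the reply from legal to the status update, and none runs from the status update to the reply from legal either.
So the relative order of the reply from legal and the status update is not fixed by the given facts.

cannot be determined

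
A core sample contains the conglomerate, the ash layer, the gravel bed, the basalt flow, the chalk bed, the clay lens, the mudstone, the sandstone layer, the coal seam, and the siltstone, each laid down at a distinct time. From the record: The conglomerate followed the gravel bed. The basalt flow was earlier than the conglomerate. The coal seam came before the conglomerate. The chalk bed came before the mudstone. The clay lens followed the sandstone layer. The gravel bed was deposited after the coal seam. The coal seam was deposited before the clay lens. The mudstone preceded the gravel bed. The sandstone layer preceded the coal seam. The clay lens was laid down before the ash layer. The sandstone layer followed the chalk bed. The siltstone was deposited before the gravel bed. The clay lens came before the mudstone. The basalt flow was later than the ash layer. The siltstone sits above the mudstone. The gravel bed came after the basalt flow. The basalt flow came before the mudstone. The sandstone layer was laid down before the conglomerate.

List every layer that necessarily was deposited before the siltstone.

the ash layer, the basalt flow, the chalk bed, the clay lens, the coal seam, the mudstone, the sandstone layer

Directly stated before the siltstone: the mudstone.
The ash layer reaches the siltstone via the ash layer → the basalt flow → the mudstone → the siltstone.
The basalt flow reaches the siltstone via the basalt flow → the mudstone → the siltstone.
The chalk bed reaches the siltstone via the chalk bed → the mudstone → the siltstone.
Likewise the clay lens, the coal seam, and the sandstone layer each reach the siltstone by chaining the stated constraints.
No chain forces the gravel bed (or any of the others) ahead of the siltstone.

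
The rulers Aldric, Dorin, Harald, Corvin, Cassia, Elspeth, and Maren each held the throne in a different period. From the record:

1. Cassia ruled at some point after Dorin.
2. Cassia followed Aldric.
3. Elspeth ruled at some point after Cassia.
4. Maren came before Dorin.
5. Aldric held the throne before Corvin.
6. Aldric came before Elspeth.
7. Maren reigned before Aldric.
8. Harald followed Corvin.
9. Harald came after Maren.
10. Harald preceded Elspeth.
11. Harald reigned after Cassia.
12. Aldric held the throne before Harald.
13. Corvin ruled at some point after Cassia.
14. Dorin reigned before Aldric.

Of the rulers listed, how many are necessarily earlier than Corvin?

Directly stated before Corvin: Aldric and Cassia.
Dorin reaches Corvin via Dorin → Aldric → Corvin.
Maren reaches Corvin via Maren → Aldric → Corvin.
No chain forces Elspeth (or any of the others) ahead of Corvin.
That's Aldric, Cassia, Dorin, and Maren — 4 in all.

4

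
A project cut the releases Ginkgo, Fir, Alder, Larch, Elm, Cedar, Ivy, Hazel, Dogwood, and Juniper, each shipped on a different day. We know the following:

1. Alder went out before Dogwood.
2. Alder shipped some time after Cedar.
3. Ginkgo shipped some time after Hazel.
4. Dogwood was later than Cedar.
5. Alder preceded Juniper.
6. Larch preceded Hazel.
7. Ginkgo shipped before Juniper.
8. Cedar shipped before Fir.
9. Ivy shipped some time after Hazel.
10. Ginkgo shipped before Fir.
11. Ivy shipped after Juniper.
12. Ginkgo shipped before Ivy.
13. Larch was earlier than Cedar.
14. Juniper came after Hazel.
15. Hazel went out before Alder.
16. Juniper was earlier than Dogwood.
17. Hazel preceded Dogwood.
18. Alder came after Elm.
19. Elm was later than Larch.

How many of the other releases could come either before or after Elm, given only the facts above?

Forced before Elm: Larch; forced after Elm: Alder, Dogwood, Ivy, and Juniper.
That leaves Cedar, Fir, Ginkgo, and Hazel with no forced order relative to Elm — 4.

4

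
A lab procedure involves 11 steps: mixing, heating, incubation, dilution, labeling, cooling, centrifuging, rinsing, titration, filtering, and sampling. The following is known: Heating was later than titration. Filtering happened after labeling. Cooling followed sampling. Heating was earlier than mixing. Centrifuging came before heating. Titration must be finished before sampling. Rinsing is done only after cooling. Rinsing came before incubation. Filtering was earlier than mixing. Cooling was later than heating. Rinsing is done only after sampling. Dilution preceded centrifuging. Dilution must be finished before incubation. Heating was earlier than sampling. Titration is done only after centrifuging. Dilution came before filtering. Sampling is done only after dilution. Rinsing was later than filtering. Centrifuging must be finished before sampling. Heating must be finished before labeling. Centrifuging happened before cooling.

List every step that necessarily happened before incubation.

Directly stated before incubation: dilution and rinsing.
Centrifuging reaches incubation via centrifuging → cooling → rinsing → incubation.
Cooling reaches incubation via cooling → rinsing → incubation.
Filtering reaches incubation via filtering → rinsing → incubation.
Likewise heating, labeling, sampling, and titration each reach incubation by chaining the stated constraints.
No chain forces mixing ahead of incubation.

centrifuging, cooling, dilution, filtering, heating, labeling, rinsing, sampling, titration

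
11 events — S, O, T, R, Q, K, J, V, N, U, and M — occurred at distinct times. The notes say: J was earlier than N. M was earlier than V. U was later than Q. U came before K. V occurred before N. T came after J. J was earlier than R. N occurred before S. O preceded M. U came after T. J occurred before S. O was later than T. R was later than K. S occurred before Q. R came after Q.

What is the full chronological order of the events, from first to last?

The constraints fix every adjacent pair, so only one ordering works:
J → T → O → M → V → N → S → Q → U → K → R.

J, T, O, M, V, N, S, Q, U, K, R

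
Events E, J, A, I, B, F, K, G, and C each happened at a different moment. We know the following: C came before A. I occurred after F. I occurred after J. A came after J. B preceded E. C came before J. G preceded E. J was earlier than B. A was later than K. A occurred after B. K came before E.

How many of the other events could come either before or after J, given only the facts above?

Forced before J: C; forced after J: A, B, E, and I.
That leaves F, G, and K with no forced order relative to J — 3.

3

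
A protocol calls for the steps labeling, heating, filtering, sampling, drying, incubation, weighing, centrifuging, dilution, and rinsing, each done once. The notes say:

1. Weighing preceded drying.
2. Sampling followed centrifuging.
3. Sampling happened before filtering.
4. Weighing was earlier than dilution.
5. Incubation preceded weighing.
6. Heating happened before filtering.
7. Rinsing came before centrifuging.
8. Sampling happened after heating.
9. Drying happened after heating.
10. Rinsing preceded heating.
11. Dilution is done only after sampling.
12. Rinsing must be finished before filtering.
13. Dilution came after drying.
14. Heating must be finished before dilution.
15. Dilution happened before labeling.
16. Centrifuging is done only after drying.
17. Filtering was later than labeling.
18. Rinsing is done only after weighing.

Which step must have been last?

filtering

Every other step has a chain of constraints placing it before filtering, so filtering is last.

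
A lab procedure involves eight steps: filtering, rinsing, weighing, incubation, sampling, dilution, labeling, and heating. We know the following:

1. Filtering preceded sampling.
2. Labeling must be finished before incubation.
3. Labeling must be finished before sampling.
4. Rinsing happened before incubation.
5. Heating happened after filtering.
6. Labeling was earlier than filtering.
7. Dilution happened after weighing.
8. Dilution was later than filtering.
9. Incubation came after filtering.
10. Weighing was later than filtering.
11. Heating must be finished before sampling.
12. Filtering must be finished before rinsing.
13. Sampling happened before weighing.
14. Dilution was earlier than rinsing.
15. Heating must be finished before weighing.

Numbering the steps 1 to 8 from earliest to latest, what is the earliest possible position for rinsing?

Dilution, filtering, heating, labeling, sampling, and weighing must all come before rinsing — 6 forced predecessors.
Nothing else is forced ahead of rinsing, so its earliest slot is position 6 + 1 = 7.

7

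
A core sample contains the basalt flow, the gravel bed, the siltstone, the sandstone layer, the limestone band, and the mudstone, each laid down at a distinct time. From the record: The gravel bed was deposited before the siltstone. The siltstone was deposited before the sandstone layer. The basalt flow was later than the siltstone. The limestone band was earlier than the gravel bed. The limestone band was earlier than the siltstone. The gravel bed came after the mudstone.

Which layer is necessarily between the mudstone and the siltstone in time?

Tracing the constraints gives the mudstone → the gravel bed → the siltstone, so the gravel bed sits after the mudstone and before the siltstone.
No other layer is forced both after the mudstone and before the siltstone.

the gravel bed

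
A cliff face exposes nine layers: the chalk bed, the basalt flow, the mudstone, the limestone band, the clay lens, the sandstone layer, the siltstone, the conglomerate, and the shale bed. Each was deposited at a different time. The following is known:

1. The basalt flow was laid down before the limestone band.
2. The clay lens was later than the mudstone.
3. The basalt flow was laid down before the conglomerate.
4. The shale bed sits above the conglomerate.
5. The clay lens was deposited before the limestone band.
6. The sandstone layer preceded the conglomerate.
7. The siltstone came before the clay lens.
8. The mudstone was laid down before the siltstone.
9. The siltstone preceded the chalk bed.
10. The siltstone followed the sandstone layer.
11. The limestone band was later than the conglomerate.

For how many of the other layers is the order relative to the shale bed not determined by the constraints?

Forced before the shale bed: the basalt flow, the conglomerate, and the sandstone layer.
That leaves the chalk bed, the clay lens, the limestone band, the mudstone, and the siltstone with no forced order relative to the shale bed — 5.

5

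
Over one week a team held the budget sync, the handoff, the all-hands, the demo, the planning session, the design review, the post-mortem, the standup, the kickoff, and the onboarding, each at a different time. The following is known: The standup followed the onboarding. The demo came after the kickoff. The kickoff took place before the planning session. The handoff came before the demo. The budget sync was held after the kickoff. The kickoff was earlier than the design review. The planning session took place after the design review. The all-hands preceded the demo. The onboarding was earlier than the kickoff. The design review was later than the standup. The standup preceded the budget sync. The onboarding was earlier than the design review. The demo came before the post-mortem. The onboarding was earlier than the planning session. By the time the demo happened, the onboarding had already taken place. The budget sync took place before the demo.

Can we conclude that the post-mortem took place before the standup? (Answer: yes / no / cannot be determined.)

no

Tracing the constraints gives the standup → the budget sync → the demo → the post-mortem, so the standup must come before the post-mortem.
That means the post-mortem cannot be before the standup.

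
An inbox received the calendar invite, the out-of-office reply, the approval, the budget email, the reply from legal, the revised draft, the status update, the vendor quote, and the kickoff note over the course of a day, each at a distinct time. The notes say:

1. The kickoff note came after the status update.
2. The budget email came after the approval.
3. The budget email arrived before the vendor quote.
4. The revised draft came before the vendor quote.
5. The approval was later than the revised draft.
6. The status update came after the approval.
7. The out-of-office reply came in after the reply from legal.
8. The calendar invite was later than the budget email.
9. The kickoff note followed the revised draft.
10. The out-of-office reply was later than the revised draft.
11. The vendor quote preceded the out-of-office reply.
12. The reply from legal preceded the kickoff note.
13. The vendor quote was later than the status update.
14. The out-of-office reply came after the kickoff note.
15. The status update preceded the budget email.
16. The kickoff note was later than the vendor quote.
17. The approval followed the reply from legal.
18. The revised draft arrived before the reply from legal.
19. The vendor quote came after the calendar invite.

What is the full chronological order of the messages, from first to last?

The constraints fix every adjacent pair, so only one ordering works:
the revised draft → the reply from legal → the approval → the status update → the budget email → the calendar invite → the vendor quote → the kickoff note → the out-of-office reply.

the revised draft, the reply from legal, the approval, the status update, the budget email, the calendar invite, the vendor quote, the kickoff note, the out-of-office reply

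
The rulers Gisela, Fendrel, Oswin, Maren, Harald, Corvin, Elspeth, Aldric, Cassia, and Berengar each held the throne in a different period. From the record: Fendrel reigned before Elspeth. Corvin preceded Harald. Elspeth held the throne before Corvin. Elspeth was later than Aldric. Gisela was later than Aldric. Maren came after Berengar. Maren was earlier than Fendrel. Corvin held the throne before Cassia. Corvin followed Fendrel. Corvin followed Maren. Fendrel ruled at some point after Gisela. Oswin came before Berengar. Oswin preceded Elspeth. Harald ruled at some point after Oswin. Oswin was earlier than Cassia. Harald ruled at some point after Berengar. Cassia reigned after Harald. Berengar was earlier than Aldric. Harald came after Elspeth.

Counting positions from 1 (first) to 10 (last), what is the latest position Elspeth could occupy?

7

Elspeth must come before Cassia, Corvin, and Harald — 3 rulers forced after them.
Everything else can be placed before Elspeth in some valid order, so Elspeth can sit as late as position 10 − 3 = 7.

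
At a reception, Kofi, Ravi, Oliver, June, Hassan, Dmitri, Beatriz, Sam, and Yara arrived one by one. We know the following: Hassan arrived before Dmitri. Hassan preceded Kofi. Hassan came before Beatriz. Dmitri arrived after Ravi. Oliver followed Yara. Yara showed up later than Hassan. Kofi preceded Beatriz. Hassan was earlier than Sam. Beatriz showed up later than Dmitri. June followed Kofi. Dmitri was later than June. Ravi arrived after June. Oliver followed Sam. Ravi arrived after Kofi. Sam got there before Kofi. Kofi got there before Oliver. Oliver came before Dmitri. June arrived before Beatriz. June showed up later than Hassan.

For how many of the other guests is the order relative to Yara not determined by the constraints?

Forced before Yara: Hassan; forced after Yara: Beatriz, Dmitri, and Oliver.
That leaves June, Kofi, Ravi, and Sam with no forced order relative to Yara — 4.

4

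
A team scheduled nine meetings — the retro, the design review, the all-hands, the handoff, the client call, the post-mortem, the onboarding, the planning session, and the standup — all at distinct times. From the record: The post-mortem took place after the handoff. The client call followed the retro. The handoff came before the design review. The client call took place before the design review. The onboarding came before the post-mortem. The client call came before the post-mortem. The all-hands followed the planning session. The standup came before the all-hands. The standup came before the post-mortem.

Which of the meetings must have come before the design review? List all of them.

the client call, the handoff, the retro

Directly stated before the design review: the client call and the handoff.
The retro reaches the design review via the retro → the client call → the design review.
No chain forces the onboarding (or any of the others) ahead of the design review.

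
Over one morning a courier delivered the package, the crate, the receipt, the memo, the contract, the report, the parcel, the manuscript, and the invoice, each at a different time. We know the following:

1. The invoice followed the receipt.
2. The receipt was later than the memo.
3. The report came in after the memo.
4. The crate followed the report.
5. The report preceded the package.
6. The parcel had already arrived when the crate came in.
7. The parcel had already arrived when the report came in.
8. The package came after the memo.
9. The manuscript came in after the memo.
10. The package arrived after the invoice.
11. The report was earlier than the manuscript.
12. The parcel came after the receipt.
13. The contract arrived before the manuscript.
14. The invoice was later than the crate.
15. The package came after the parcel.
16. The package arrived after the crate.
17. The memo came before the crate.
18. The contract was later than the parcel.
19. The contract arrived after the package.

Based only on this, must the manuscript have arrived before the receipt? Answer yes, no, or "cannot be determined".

Tracing the constraints gives the receipt → the parcel → the contract → the manuscript, so the receipt must come before the manuscript.
That means the manuscript cannot be before the receipt.

no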